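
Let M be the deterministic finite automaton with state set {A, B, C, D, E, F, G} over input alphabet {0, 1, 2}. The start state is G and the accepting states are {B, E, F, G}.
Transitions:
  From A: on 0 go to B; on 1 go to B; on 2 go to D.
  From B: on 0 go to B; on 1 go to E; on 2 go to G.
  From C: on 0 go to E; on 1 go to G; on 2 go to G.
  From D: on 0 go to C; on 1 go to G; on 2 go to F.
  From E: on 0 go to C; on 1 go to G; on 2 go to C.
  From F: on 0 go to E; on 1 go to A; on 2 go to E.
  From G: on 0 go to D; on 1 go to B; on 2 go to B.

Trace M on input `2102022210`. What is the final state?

D

G --2--> B
B --1--> E
E --0--> C
C --2--> G
G --0--> D
D --2--> F
F --2--> E
E --2--> C
C --1--> G
G --0--> D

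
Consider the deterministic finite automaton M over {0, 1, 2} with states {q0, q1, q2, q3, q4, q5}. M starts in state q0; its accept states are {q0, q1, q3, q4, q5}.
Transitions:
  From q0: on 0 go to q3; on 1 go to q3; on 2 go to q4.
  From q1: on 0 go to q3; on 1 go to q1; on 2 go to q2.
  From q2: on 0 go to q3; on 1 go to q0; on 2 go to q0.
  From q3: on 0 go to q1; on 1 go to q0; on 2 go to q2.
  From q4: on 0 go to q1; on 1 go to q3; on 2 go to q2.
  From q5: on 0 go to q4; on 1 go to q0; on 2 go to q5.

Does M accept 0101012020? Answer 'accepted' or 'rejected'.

accepted

q0 --0--> q3
q3 --1--> q0
q0 --0--> q3
q3 --1--> q0
q0 --0--> q3
q3 --1--> q0
q0 --2--> q4
q4 --0--> q1
q1 --2--> q2
q2 --0--> q3
End in state q3, which is an accepting state.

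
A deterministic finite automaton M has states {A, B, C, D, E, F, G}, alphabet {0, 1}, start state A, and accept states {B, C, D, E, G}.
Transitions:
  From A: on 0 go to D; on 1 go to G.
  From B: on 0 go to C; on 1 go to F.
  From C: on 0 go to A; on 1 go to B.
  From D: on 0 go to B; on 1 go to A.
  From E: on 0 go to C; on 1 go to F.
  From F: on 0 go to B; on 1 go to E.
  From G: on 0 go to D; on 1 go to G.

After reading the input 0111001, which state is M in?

F

A --0--> D
D --1--> A
A --1--> G
G --1--> G
G --0--> D
D --0--> B
B --1--> F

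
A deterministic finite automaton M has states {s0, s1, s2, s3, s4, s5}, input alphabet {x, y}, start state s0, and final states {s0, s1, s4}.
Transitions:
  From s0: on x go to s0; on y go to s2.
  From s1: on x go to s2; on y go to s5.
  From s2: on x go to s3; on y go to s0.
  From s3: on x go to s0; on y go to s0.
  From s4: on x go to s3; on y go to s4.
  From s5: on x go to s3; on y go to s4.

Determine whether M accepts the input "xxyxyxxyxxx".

accepted

s0 --x--> s0
s0 --x--> s0
s0 --y--> s2
s2 --x--> s3
s3 --y--> s0
s0 --x--> s0
s0 --x--> s0
s0 --y--> s2
s2 --x--> s3
s3 --x--> s0
s0 --x--> s0
End in state s0, which is an accepting state.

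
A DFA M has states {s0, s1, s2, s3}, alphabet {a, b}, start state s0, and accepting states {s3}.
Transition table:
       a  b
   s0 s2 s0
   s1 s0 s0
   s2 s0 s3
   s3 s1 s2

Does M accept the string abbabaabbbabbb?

s0 --a--> s2
s2 --b--> s3
s3 --b--> s2
s2 --a--> s0
s0 --b--> s0
s0 --a--> s2
s2 --a--> s0
s0 --b--> s0
s0 --b--> s0
s0 --b--> s0
s0 --a--> s2
s2 --b--> s3
s3 --b--> s2
s2 --b--> s3
End in state s3, which is an accepting state.

accepted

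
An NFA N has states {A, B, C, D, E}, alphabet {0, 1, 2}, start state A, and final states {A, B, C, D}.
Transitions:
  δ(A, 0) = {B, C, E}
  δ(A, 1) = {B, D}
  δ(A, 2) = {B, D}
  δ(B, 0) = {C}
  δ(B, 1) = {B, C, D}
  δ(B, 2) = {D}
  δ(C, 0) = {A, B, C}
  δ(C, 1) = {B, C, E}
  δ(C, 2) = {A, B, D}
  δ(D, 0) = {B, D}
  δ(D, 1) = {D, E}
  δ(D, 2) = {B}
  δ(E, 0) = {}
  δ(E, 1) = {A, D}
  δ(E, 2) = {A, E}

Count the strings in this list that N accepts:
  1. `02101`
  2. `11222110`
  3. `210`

`02101`: accepted
`11222110`: accepted
`210`: accepted

3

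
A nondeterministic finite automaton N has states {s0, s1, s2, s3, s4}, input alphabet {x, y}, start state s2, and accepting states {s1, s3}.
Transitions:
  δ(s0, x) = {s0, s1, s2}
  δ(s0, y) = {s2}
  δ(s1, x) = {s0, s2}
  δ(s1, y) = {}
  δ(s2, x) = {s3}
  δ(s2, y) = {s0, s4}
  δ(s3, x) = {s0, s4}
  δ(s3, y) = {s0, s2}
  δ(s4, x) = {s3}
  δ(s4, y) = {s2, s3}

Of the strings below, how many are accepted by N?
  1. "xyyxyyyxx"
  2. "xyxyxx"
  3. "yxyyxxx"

"xyyxyyyxx": accepted
"xyxyxx": accepted
"yxyyxxx": accepted

3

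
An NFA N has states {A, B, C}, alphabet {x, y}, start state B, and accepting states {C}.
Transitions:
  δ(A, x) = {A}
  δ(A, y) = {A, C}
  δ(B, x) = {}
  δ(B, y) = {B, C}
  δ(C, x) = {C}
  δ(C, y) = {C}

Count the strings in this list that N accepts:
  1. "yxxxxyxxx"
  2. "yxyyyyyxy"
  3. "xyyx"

"yxxxxyxxx": accepted
"yxyyyyyxy": accepted
"xyyx": rejected

2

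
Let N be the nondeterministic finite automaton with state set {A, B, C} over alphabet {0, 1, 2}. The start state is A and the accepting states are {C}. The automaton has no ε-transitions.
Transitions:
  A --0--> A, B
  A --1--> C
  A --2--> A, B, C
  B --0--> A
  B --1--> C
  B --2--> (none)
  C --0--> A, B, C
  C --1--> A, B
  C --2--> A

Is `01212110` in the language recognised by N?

rejected

Start: {A}
read 0: {A, B}
read 1: {C}
read 2: {A}
read 1: {C}
read 2: {A}
read 1: {C}
read 1: {A, B}
read 0: {A, B}
Reachable ∩ accepting = {} — empty.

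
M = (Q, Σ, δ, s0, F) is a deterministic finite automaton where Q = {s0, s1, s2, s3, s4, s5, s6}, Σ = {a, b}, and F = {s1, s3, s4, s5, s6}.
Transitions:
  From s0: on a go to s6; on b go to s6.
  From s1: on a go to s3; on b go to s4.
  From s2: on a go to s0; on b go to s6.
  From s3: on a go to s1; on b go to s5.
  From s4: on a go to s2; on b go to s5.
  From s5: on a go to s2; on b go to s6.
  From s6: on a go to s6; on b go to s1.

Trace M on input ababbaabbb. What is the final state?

s5

s0 --a--> s6
s6 --b--> s1
s1 --a--> s3
s3 --b--> s5
s5 --b--> s6
s6 --a--> s6
s6 --a--> s6
s6 --b--> s1
s1 --b--> s4
s4 --b--> s5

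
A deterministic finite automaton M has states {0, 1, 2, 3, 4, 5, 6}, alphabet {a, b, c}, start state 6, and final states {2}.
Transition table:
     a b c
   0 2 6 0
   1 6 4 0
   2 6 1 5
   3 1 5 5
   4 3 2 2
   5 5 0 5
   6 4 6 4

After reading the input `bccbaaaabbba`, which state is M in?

6 --b--> 6
6 --c--> 4
4 --c--> 2
2 --b--> 1
1 --a--> 6
6 --a--> 4
4 --a--> 3
3 --a--> 1
1 --b--> 4
4 --b--> 2
2 --b--> 1
1 --a--> 6

6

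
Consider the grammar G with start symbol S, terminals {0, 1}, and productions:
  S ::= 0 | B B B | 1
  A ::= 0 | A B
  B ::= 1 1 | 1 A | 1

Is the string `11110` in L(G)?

S ⇒ BBB ⇒ 11BB ⇒ 111B ⇒ 1111A ⇒ 11110

yes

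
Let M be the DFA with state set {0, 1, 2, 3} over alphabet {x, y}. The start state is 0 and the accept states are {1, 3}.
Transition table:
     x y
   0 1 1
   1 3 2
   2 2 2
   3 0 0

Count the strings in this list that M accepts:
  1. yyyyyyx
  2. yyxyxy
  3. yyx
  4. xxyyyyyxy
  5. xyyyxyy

yyyyyyx: rejected
yyxyxy: rejected
yyx: rejected
xxyyyyyxy: rejected
xyyyxyy: rejected

0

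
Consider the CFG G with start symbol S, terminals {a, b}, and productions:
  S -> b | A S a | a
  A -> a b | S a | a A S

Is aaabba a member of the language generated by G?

S ⇒ ASa ⇒ aASSa ⇒ aSaSSa ⇒ aaaSSa ⇒ aaabSa ⇒ aaabba

yes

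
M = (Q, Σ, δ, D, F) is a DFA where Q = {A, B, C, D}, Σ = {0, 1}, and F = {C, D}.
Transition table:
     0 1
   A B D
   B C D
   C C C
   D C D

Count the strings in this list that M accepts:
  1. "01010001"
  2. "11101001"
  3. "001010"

"01010001": accepted
"11101001": accepted
"001010": accepted

3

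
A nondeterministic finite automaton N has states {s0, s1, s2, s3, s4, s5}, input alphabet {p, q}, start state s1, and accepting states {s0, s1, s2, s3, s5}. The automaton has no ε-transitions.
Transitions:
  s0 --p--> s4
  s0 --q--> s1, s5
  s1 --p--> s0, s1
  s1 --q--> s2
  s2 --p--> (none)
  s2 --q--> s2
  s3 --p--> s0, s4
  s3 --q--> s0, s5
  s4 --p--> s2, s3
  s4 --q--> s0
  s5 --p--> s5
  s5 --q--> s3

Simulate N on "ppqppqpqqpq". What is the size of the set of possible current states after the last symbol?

5

Start: {s1}
read p: {s0, s1}
read p: {s0, s1, s4}
read q: {s0, s1, s2, s5}
read p: {s0, s1, s4, s5}
read p: {s0, s1, s2, s3, s4, s5}
read q: {s0, s1, s2, s3, s5}
read p: {s0, s1, s4, s5}
read q: {s0, s1, s2, s3, s5}
read q: {s0, s1, s2, s3, s5}
read p: {s0, s1, s4, s5}
read q: {s0, s1, s2, s3, s5}
Final reachable set {s0, s1, s2, s3, s5} has 5 states.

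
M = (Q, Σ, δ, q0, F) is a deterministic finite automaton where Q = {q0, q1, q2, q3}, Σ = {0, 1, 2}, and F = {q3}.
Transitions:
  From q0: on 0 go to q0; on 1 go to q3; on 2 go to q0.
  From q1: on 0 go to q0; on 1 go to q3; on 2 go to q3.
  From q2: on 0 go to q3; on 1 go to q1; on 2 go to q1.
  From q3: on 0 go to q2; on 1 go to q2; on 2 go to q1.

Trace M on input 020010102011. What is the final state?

q2

q0 --0--> q0
q0 --2--> q0
q0 --0--> q0
q0 --0--> q0
q0 --1--> q3
q3 --0--> q2
q2 --1--> q1
q1 --0--> q0
q0 --2--> q0
q0 --0--> q0
q0 --1--> q3
q3 --1--> q2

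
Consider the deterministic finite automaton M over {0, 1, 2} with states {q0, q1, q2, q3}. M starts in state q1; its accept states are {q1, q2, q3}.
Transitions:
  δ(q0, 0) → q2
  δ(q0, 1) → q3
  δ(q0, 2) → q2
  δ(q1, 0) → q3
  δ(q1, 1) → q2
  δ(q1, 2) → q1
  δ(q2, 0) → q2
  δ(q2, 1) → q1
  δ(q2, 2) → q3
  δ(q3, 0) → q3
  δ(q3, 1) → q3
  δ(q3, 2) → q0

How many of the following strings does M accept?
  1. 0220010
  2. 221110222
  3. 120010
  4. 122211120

4

0220010: accepted
221110222: accepted
120010: accepted
122211120: accepted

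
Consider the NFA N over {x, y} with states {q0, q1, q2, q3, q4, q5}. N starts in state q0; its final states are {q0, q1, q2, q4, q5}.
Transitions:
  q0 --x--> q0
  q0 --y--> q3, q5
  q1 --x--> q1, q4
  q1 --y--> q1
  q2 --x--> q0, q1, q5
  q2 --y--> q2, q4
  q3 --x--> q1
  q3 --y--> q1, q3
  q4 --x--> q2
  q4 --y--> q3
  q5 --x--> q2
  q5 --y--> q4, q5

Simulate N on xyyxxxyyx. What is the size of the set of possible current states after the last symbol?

Start: {q0}
read x: {q0}
read y: {q3, q5}
read y: {q1, q3, q4, q5}
read x: {q1, q2, q4}
read x: {q0, q1, q2, q4, q5}
read x: {q0, q1, q2, q4, q5}
read y: {q1, q2, q3, q4, q5}
read y: {q1, q2, q3, q4, q5}
read x: {q0, q1, q2, q4, q5}
Final reachable set {q0, q1, q2, q4, q5} has 5 states.

5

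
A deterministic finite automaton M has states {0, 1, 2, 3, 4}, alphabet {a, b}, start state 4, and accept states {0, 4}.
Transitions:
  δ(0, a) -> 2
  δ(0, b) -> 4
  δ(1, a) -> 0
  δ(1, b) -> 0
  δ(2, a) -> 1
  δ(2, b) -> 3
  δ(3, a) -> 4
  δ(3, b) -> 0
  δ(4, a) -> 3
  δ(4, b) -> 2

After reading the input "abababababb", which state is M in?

0

4 --a--> 3
3 --b--> 0
0 --a--> 2
2 --b--> 3
3 --a--> 4
4 --b--> 2
2 --a--> 1
1 --b--> 0
0 --a--> 2
2 --b--> 3
3 --b--> 0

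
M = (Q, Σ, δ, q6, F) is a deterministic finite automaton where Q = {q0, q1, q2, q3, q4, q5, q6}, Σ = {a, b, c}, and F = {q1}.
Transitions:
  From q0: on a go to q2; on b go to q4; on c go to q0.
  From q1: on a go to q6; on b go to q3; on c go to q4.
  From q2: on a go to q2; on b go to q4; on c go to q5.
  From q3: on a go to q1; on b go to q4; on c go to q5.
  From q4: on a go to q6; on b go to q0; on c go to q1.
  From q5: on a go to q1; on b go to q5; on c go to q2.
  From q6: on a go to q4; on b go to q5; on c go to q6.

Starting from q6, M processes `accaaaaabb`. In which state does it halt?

q5

q6 --a--> q4
q4 --c--> q1
q1 --c--> q4
q4 --a--> q6
q6 --a--> q4
q4 --a--> q6
q6 --a--> q4
q4 --a--> q6
q6 --b--> q5
q5 --b--> q5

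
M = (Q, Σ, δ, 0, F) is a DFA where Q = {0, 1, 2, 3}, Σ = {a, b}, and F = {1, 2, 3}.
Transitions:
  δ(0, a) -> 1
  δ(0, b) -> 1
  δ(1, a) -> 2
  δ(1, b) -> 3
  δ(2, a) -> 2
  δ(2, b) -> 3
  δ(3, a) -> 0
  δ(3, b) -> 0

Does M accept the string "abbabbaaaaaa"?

0 --a--> 1
1 --b--> 3
3 --b--> 0
0 --a--> 1
1 --b--> 3
3 --b--> 0
0 --a--> 1
1 --a--> 2
2 --a--> 2
2 --a--> 2
2 --a--> 2
2 --a--> 2
End in state 2, which is an accepting state.

accepted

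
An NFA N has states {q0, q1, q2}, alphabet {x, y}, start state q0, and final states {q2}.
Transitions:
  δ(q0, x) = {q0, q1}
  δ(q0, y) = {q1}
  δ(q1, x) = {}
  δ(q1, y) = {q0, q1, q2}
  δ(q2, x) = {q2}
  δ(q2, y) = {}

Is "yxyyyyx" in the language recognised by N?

rejected

Start: {q0}
read y: {q1}
read x: {}
The reachable set is empty and stays empty for the remaining 5 symbols.
Reachable ∩ accepting = {} — empty.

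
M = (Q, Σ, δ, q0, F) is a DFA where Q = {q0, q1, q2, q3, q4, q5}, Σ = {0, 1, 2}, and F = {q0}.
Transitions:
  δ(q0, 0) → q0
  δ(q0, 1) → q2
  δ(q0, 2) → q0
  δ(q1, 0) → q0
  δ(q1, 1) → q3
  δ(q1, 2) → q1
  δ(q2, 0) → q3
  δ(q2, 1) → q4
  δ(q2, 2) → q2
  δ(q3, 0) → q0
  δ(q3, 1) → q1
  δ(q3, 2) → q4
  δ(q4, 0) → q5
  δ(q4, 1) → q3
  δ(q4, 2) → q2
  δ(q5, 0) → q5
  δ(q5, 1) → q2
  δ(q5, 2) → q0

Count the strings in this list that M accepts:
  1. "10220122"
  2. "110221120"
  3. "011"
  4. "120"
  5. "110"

"10220122": rejected
"110221120": rejected
"011": rejected
"120": rejected
"110": rejected

0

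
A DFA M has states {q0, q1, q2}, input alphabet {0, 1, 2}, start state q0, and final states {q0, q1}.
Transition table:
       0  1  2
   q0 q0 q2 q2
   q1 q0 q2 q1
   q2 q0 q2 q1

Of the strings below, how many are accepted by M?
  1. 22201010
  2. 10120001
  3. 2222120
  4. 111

2

22201010: accepted
10120001: rejected
2222120: accepted
111: rejected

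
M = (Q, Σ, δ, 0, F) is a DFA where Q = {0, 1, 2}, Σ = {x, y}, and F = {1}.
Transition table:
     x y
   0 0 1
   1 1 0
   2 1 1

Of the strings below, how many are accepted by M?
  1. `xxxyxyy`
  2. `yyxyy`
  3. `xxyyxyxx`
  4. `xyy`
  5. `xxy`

`xxxyxyy`: accepted
`yyxyy`: rejected
`xxyyxyxx`: accepted
`xyy`: rejected
`xxy`: accepted

3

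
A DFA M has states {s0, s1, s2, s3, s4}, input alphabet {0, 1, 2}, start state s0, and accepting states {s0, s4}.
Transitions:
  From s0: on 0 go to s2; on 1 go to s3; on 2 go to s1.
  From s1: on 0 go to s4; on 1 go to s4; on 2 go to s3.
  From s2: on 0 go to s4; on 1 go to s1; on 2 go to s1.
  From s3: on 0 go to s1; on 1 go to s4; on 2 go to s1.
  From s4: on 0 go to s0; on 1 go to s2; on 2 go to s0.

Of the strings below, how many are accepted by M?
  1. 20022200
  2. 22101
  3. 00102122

1

20022200: accepted
22101: rejected
00102122: rejected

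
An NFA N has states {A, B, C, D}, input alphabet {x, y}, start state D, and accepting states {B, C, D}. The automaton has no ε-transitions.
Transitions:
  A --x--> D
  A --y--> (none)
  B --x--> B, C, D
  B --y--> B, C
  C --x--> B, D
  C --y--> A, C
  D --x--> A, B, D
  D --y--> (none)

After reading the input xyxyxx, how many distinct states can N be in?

Start: {D}
read x: {A, B, D}
read y: {B, C}
read x: {B, C, D}
read y: {A, B, C}
read x: {B, C, D}
read x: {A, B, C, D}
Final reachable set {A, B, C, D} has 4 states.

4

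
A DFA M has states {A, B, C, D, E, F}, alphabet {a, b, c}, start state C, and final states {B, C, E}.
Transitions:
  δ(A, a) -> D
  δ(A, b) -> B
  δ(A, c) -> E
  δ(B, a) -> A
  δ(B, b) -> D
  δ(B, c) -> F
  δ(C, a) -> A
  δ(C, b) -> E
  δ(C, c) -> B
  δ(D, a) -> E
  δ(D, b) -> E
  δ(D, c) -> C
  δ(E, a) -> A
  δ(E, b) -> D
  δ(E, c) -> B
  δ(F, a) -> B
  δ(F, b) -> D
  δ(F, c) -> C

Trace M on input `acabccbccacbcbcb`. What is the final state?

D

C --a--> A
A --c--> E
E --a--> A
A --b--> B
B --c--> F
F --c--> C
C --b--> E
E --c--> B
B --c--> F
F --a--> B
B --c--> F
F --b--> D
D --c--> C
C --b--> E
E --c--> B
B --b--> D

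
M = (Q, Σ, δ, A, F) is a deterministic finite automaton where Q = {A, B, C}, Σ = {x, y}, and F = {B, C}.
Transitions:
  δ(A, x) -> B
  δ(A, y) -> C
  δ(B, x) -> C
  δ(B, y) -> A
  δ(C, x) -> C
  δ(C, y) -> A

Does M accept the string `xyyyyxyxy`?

A --x--> B
B --y--> A
A --y--> C
C --y--> A
A --y--> C
C --x--> C
C --y--> A
A --x--> B
B --y--> A
End in state A, which is not an accepting state.

rejected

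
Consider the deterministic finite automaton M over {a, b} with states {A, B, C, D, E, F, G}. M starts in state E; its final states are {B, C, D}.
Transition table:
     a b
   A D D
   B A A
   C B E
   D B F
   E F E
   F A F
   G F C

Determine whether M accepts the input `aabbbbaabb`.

rejected

E --a--> F
F --a--> A
A --b--> D
D --b--> F
F --b--> F
F --b--> F
F --a--> A
A --a--> D
D --b--> F
F --b--> F
End in state F, which is not an accepting state.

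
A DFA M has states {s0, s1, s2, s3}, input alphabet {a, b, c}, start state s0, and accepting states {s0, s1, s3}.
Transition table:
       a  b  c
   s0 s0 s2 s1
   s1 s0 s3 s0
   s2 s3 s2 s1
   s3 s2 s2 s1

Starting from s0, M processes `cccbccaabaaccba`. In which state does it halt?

s0 --c--> s1
s1 --c--> s0
s0 --c--> s1
s1 --b--> s3
s3 --c--> s1
s1 --c--> s0
s0 --a--> s0
s0 --a--> s0
s0 --b--> s2
s2 --a--> s3
s3 --a--> s2
s2 --c--> s1
s1 --c--> s0
s0 --b--> s2
s2 --a--> s3

s3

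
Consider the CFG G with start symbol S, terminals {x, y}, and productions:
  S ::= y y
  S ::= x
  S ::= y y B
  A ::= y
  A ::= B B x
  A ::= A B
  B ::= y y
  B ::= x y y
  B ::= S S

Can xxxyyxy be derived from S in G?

no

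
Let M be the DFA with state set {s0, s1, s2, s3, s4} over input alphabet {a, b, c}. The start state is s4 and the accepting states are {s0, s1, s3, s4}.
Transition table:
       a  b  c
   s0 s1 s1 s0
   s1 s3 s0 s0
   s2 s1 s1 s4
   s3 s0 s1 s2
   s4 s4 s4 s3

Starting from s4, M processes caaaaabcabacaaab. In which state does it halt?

s4 --c--> s3
s3 --a--> s0
s0 --a--> s1
s1 --a--> s3
s3 --a--> s0
s0 --a--> s1
s1 --b--> s0
s0 --c--> s0
s0 --a--> s1
s1 --b--> s0
s0 --a--> s1
s1 --c--> s0
s0 --a--> s1
s1 --a--> s3
s3 --a--> s0
s0 --b--> s1

s1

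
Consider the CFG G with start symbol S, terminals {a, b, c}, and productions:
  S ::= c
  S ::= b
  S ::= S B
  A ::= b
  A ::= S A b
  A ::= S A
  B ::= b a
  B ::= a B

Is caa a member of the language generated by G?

no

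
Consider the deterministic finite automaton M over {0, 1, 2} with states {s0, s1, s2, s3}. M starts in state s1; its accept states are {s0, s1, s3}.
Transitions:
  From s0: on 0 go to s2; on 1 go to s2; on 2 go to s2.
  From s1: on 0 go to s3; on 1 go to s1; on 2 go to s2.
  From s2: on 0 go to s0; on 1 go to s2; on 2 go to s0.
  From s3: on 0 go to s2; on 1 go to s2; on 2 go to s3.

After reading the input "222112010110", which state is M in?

s0

s1 --2--> s2
s2 --2--> s0
s0 --2--> s2
s2 --1--> s2
s2 --1--> s2
s2 --2--> s0
s0 --0--> s2
s2 --1--> s2
s2 --0--> s0
s0 --1--> s2
s2 --1--> s2
s2 --0--> s0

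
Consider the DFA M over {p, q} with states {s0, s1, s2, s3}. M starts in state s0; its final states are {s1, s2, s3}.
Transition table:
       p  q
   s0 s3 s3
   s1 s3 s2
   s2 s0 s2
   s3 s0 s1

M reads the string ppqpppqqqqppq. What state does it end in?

s0 --p--> s3
s3 --p--> s0
s0 --q--> s3
s3 --p--> s0
s0 --p--> s3
s3 --p--> s0
s0 --q--> s3
s3 --q--> s1
s1 --q--> s2
s2 --q--> s2
s2 --p--> s0
s0 --p--> s3
s3 --q--> s1

s1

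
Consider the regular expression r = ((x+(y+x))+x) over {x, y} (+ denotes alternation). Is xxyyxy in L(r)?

Neither (x+(y+x)) nor x matches xxyyxy.

no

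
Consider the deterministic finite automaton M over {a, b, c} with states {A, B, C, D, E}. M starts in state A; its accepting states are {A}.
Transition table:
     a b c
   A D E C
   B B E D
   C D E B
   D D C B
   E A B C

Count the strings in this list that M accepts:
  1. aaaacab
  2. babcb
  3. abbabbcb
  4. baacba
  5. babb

1

aaaacab: rejected
babcb: rejected
abbabbcb: rejected
baacba: accepted
babb: rejected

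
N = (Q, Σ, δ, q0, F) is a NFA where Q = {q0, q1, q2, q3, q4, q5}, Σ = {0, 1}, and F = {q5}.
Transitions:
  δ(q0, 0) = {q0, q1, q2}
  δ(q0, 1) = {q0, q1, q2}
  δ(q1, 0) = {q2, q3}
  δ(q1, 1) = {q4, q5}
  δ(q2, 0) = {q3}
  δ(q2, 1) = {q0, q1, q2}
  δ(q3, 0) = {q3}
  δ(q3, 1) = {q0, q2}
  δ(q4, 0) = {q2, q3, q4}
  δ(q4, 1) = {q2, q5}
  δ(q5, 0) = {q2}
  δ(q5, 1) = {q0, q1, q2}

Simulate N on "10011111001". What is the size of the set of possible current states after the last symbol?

5

Start: {q0}
read 1: {q0, q1, q2}
read 0: {q0, q1, q2, q3}
read 0: {q0, q1, q2, q3}
read 1: {q0, q1, q2, q4, q5}
read 1: {q0, q1, q2, q4, q5}
read 1: {q0, q1, q2, q4, q5}
read 1: {q0, q1, q2, q4, q5}
read 1: {q0, q1, q2, q4, q5}
read 0: {q0, q1, q2, q3, q4}
read 0: {q0, q1, q2, q3, q4}
read 1: {q0, q1, q2, q4, q5}
Final reachable set {q0, q1, q2, q4, q5} has 5 states.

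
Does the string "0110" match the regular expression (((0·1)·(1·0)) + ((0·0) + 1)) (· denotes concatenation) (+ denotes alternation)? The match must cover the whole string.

yes

The left alternative ((0·1)·(1·0)) matches 0110.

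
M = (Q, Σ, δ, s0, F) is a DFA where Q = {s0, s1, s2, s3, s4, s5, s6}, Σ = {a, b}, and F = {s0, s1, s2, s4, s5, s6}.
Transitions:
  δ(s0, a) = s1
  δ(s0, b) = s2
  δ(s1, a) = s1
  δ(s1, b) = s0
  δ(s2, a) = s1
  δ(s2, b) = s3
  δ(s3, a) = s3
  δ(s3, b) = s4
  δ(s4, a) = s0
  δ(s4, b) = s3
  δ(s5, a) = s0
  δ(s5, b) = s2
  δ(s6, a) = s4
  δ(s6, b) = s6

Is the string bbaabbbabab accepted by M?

s0 --b--> s2
s2 --b--> s3
s3 --a--> s3
s3 --a--> s3
s3 --b--> s4
s4 --b--> s3
s3 --b--> s4
s4 --a--> s0
s0 --b--> s2
s2 --a--> s1
s1 --b--> s0
End in state s0, which is an accepting state.

accepted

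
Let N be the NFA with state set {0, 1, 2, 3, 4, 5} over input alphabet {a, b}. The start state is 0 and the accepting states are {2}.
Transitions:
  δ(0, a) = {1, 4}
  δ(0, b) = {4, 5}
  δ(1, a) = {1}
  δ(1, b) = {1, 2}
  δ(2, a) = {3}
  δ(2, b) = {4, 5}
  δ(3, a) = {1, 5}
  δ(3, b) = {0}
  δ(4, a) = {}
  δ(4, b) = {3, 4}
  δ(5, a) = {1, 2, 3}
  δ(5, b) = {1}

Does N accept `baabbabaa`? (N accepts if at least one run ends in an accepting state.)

Start: {0}
read b: {4, 5}
read a: {1, 2, 3}
read a: {1, 3, 5}
read b: {0, 1, 2}
read b: {1, 2, 4, 5}
read a: {1, 2, 3}
read b: {0, 1, 2, 4, 5}
read a: {1, 2, 3, 4}
read a: {1, 3, 5}
Reachable ∩ accepting = {} — empty.

rejected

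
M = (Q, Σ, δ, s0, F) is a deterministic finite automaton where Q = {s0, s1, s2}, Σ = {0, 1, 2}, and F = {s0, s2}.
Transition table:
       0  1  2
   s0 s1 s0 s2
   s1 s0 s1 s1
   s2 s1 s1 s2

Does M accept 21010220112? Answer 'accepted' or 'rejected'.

accepted

s0 --2--> s2
s2 --1--> s1
s1 --0--> s0
s0 --1--> s0
s0 --0--> s1
s1 --2--> s1
s1 --2--> s1
s1 --0--> s0
s0 --1--> s0
s0 --1--> s0
s0 --2--> s2
End in state s2, which is an accepting state.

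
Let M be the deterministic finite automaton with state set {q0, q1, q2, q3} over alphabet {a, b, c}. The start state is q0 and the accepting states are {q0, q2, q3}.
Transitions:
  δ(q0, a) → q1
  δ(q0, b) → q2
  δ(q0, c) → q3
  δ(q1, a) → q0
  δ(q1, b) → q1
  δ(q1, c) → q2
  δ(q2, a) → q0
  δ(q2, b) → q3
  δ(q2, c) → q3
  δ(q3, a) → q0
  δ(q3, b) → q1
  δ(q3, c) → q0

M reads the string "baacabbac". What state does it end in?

q0 --b--> q2
q2 --a--> q0
q0 --a--> q1
q1 --c--> q2
q2 --a--> q0
q0 --b--> q2
q2 --b--> q3
q3 --a--> q0
q0 --c--> q3

q3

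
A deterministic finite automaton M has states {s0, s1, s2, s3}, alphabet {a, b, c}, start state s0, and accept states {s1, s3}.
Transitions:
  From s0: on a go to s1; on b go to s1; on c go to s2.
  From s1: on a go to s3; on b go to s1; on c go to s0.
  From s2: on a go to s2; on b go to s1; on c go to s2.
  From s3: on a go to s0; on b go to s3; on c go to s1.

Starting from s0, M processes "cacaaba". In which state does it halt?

s3

s0 --c--> s2
s2 --a--> s2
s2 --c--> s2
s2 --a--> s2
s2 --a--> s2
s2 --b--> s1
s1 --a--> s3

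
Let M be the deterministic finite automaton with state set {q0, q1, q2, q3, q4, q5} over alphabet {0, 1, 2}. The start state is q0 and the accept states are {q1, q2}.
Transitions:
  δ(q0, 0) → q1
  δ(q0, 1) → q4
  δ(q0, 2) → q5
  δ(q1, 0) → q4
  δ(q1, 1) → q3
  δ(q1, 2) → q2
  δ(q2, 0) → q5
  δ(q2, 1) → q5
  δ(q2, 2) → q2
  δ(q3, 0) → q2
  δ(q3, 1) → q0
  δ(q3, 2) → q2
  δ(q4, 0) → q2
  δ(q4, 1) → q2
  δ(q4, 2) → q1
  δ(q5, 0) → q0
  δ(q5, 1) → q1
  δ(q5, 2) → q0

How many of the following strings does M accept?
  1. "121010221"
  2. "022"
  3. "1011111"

1

"121010221": rejected
"022": accepted
"1011111": rejected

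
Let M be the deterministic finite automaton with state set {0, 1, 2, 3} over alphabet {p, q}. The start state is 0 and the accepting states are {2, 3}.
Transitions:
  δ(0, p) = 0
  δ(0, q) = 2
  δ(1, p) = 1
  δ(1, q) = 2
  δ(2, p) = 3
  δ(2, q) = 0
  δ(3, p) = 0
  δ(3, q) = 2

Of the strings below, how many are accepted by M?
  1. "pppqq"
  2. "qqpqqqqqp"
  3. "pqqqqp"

"pppqq": rejected
"qqpqqqqqp": accepted
"pqqqqp": rejected

1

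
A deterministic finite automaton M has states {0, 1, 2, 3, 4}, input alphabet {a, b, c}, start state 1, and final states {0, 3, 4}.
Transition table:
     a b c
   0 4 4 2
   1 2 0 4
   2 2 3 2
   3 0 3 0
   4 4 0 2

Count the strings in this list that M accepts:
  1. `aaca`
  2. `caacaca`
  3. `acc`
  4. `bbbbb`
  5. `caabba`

`aaca`: rejected
`caacaca`: rejected
`acc`: rejected
`bbbbb`: accepted
`caabba`: accepted

2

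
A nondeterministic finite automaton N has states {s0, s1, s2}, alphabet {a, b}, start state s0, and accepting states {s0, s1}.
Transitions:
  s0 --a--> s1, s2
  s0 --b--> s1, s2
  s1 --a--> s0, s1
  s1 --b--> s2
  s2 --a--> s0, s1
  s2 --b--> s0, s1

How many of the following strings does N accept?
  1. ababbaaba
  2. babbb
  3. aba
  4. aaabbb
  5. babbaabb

ababbaaba: accepted
babbb: accepted
aba: accepted
aaabbb: accepted
babbaabb: accepted

5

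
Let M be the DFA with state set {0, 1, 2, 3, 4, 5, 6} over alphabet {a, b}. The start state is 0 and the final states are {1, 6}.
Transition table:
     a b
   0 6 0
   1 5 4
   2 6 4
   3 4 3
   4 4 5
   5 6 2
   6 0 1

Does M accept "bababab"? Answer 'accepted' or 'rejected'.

accepted

0 --b--> 0
0 --a--> 6
6 --b--> 1
1 --a--> 5
5 --b--> 2
2 --a--> 6
6 --b--> 1
End in state 1, which is an accepting state.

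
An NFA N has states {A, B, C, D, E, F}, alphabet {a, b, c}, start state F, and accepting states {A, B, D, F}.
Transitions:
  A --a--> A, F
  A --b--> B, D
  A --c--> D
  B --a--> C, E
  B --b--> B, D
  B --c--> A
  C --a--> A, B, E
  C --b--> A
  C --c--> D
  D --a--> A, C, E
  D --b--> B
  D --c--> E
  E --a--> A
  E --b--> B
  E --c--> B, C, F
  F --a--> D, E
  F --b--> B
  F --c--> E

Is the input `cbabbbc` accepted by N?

Start: {F}
read c: {E}
read b: {B}
read a: {C, E}
read b: {A, B}
read b: {B, D}
read b: {B, D}
read c: {A, E}
Reachable ∩ accepting = {A} — nonempty.

accepted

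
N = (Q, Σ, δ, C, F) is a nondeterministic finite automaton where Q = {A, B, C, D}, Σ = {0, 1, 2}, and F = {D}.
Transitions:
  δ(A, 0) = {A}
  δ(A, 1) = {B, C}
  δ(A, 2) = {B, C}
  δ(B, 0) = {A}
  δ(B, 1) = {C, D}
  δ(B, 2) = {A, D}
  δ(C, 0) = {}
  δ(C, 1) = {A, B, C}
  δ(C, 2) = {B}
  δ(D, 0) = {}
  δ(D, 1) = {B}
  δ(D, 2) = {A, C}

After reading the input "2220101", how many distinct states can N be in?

Start: {C}
read 2: {B}
read 2: {A, D}
read 2: {A, B, C}
read 0: {A}
read 1: {B, C}
read 0: {A}
read 1: {B, C}
Final reachable set {B, C} has 2 states.

2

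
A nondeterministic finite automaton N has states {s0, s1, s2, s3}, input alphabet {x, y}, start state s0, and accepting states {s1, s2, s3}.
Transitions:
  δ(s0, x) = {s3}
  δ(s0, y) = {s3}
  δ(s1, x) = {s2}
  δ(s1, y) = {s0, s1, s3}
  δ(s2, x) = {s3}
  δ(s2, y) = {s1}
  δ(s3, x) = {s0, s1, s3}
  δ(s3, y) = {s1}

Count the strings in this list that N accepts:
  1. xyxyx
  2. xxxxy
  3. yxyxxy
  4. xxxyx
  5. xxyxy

5

xyxyx: accepted
xxxxy: accepted
yxyxxy: accepted
xxxyx: accepted
xxyxy: accepted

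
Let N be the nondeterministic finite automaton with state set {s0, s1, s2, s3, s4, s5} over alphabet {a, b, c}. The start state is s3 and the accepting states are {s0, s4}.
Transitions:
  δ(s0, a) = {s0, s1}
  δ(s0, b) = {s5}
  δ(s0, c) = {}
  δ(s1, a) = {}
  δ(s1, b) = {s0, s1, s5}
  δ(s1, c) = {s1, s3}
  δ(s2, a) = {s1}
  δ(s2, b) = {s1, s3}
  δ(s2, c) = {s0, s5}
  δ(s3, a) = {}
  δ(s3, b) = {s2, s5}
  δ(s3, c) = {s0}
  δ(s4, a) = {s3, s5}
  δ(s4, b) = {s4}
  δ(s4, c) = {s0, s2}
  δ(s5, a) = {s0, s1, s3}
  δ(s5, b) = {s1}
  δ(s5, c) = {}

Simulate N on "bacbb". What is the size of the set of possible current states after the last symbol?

Start: {s3}
read b: {s2, s5}
read a: {s0, s1, s3}
read c: {s0, s1, s3}
read b: {s0, s1, s2, s5}
read b: {s0, s1, s3, s5}
Final reachable set {s0, s1, s3, s5} has 4 states.

4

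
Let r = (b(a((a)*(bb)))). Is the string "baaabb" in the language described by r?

yes

Split as b·aaabb: b matches b and (a((a)*(bb))) matches aaabb.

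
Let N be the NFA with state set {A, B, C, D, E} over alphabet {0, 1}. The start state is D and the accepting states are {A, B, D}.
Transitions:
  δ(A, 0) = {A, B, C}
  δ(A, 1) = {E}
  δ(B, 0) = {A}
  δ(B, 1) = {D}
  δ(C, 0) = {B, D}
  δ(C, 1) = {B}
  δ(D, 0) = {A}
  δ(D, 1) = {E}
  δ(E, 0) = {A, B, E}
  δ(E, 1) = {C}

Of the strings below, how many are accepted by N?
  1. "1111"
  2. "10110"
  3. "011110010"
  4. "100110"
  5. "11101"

4

"1111": accepted
"10110": accepted
"011110010": accepted
"100110": accepted
"11101": rejected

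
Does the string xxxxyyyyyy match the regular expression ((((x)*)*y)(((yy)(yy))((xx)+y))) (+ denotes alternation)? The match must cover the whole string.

Split as xxxxy·yyyyy: (((x)*)*y) matches xxxxy and (((yy)(yy))((xx)+y)) matches yyyyy.

yes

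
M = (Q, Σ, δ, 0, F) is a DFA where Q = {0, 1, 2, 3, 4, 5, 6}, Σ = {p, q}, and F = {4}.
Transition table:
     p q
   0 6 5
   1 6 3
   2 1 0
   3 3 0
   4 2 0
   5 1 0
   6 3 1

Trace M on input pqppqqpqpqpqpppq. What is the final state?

0

0 --p--> 6
6 --q--> 1
1 --p--> 6
6 --p--> 3
3 --q--> 0
0 --q--> 5
5 --p--> 1
1 --q--> 3
3 --p--> 3
3 --q--> 0
0 --p--> 6
6 --q--> 1
1 --p--> 6
6 --p--> 3
3 --p--> 3
3 --q--> 0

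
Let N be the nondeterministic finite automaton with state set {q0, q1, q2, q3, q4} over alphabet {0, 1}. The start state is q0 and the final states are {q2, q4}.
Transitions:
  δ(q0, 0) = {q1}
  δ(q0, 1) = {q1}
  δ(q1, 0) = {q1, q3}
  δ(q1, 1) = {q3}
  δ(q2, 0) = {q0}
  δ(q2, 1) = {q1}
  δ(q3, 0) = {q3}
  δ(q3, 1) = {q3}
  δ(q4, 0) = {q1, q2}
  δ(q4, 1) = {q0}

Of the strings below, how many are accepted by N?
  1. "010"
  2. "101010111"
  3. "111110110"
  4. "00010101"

0

"010": rejected
"101010111": rejected
"111110110": rejected
"00010101": rejected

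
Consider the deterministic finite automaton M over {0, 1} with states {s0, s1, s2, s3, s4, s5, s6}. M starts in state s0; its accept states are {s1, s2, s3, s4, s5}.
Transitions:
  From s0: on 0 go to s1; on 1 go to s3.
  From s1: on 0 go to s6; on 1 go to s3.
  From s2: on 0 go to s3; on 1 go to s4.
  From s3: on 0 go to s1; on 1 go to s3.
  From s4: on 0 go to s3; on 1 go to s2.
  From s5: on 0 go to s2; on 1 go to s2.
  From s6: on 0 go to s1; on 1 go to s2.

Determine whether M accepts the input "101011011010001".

s0 --1--> s3
s3 --0--> s1
s1 --1--> s3
s3 --0--> s1
s1 --1--> s3
s3 --1--> s3
s3 --0--> s1
s1 --1--> s3
s3 --1--> s3
s3 --0--> s1
s1 --1--> s3
s3 --0--> s1
s1 --0--> s6
s6 --0--> s1
s1 --1--> s3
End in state s3, which is an accepting state.

accepted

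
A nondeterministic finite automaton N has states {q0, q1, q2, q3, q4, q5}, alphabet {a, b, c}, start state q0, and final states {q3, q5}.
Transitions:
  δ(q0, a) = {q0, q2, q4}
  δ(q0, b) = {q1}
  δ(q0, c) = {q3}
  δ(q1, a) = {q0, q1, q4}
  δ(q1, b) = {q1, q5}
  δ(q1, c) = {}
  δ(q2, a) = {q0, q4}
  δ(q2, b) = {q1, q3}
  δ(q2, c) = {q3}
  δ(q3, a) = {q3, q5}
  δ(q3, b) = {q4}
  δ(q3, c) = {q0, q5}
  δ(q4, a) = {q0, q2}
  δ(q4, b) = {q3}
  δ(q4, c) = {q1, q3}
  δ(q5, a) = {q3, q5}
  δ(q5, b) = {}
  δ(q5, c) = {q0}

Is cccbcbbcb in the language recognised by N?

rejected

Start: {q0}
read c: {q3}
read c: {q0, q5}
read c: {q0, q3}
read b: {q1, q4}
read c: {q1, q3}
read b: {q1, q4, q5}
read b: {q1, q3, q5}
read c: {q0, q5}
read b: {q1}
Reachable ∩ accepting = {} — empty.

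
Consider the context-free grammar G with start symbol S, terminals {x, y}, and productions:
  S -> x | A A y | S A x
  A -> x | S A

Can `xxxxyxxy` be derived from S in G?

S ⇒ AAy ⇒ xAy ⇒ xSAy ⇒ xAAyAy ⇒ xSAAyAy ⇒ xxAAyAy ⇒ xxxAyAy ⇒ xxxxyAy ⇒ xxxxySAy ⇒ xxxxyxAy ⇒ xxxxyxxy

yes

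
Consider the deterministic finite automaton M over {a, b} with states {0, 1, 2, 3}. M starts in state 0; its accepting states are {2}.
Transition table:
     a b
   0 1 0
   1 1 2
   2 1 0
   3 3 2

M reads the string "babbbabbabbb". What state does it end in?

0

0 --b--> 0
0 --a--> 1
1 --b--> 2
2 --b--> 0
0 --b--> 0
0 --a--> 1
1 --b--> 2
2 --b--> 0
0 --a--> 1
1 --b--> 2
2 --b--> 0
0 --b--> 0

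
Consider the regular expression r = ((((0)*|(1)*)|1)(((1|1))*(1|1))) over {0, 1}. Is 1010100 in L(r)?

no

No split of 1010100 into u·v has (((0)*|(1)*)|1) matching u and (((1|1))*(1|1)) matching v.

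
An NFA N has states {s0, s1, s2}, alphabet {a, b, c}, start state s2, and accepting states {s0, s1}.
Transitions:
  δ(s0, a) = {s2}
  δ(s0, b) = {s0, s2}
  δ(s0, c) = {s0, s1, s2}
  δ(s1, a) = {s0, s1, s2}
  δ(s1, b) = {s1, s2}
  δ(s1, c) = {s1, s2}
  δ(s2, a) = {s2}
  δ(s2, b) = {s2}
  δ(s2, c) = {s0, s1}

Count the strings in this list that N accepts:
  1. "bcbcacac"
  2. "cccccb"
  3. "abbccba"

3

"bcbcacac": accepted
"cccccb": accepted
"abbccba": accepted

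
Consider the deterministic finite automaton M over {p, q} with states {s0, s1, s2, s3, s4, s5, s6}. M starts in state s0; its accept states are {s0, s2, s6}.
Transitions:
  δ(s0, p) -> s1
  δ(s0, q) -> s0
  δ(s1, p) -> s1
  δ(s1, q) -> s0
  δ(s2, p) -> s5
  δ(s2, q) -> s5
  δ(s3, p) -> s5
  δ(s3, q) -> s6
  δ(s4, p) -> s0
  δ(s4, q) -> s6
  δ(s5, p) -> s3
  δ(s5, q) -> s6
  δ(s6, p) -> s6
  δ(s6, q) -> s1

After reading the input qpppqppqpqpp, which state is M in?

s1

s0 --q--> s0
s0 --p--> s1
s1 --p--> s1
s1 --p--> s1
s1 --q--> s0
s0 --p--> s1
s1 --p--> s1
s1 --q--> s0
s0 --p--> s1
s1 --q--> s0
s0 --p--> s1
s1 --p--> s1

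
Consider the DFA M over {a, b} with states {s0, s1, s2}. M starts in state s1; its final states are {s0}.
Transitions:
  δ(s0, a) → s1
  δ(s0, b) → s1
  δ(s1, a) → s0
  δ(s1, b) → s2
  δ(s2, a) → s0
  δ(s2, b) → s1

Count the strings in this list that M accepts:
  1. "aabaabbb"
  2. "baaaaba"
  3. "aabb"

"aabaabbb": rejected
"baaaaba": accepted
"aabb": rejected

1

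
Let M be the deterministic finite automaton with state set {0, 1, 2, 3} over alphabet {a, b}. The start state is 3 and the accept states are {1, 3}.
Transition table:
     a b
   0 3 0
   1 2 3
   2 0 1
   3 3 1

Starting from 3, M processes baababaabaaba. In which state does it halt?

2

3 --b--> 1
1 --a--> 2
2 --a--> 0
0 --b--> 0
0 --a--> 3
3 --b--> 1
1 --a--> 2
2 --a--> 0
0 --b--> 0
0 --a--> 3
3 --a--> 3
3 --b--> 1
1 --a--> 2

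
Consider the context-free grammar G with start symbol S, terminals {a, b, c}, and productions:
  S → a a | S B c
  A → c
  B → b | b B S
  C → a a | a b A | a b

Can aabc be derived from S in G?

yes

S ⇒ SBc ⇒ aaBc ⇒ aabc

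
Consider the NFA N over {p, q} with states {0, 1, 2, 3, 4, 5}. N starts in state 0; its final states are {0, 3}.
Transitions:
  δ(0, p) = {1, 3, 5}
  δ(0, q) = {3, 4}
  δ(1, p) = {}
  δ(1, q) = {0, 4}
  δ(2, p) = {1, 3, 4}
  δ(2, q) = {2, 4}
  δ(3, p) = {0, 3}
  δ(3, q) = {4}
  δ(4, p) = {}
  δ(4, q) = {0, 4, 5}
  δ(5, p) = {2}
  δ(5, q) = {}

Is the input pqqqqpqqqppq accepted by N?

Start: {0}
read p: {1, 3, 5}
read q: {0, 4}
read q: {0, 3, 4, 5}
read q: {0, 3, 4, 5}
read q: {0, 3, 4, 5}
read p: {0, 1, 2, 3, 5}
read q: {0, 2, 3, 4}
read q: {0, 2, 3, 4, 5}
read q: {0, 2, 3, 4, 5}
read p: {0, 1, 2, 3, 4, 5}
read p: {0, 1, 2, 3, 4, 5}
read q: {0, 2, 3, 4, 5}
Reachable ∩ accepting = {0, 3} — nonempty.

accepted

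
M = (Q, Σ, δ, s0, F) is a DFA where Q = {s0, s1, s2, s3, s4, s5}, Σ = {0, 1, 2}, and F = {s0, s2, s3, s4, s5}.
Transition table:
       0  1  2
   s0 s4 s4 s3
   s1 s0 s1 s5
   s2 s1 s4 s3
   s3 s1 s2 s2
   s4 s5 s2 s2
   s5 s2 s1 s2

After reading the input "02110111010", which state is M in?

s5

s0 --0--> s4
s4 --2--> s2
s2 --1--> s4
s4 --1--> s2
s2 --0--> s1
s1 --1--> s1
s1 --1--> s1
s1 --1--> s1
s1 --0--> s0
s0 --1--> s4
s4 --0--> s5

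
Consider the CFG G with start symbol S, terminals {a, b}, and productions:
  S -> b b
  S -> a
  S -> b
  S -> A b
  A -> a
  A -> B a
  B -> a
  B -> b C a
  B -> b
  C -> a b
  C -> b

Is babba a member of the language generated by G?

no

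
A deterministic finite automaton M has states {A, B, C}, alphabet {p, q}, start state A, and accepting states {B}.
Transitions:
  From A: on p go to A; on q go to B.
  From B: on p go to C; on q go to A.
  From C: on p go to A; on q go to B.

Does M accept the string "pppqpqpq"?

accepted

A --p--> A
A --p--> A
A --p--> A
A --q--> B
B --p--> C
C --q--> B
B --p--> C
C --q--> B
End in state B, which is an accepting state.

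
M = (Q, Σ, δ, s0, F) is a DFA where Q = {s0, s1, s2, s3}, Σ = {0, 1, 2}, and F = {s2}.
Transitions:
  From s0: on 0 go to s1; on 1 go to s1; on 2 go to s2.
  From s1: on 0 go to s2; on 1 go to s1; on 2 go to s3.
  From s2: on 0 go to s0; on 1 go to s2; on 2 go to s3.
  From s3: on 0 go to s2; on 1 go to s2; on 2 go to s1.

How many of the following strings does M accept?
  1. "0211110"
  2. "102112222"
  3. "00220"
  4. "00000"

"0211110": rejected
"102112222": rejected
"00220": accepted
"00000": accepted

2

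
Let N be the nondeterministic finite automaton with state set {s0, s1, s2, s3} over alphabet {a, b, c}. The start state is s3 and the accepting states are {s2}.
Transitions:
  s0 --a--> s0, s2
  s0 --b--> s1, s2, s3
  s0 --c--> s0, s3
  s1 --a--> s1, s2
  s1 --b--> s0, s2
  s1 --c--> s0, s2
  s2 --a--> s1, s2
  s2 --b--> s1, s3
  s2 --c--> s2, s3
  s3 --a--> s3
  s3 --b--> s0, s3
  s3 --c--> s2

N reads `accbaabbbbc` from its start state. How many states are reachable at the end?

Start: {s3}
read a: {s3}
read c: {s2}
read c: {s2, s3}
read b: {s0, s1, s3}
read a: {s0, s1, s2, s3}
read a: {s0, s1, s2, s3}
read b: {s0, s1, s2, s3}
read b: {s0, s1, s2, s3}
read b: {s0, s1, s2, s3}
read b: {s0, s1, s2, s3}
read c: {s0, s2, s3}
Final reachable set {s0, s2, s3} has 3 states.

3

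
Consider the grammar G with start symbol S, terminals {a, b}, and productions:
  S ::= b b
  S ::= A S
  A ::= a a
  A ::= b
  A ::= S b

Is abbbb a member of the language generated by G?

no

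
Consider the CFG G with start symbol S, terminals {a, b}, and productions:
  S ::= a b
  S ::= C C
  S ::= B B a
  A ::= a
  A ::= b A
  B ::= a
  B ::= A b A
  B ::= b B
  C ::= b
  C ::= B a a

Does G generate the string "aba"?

no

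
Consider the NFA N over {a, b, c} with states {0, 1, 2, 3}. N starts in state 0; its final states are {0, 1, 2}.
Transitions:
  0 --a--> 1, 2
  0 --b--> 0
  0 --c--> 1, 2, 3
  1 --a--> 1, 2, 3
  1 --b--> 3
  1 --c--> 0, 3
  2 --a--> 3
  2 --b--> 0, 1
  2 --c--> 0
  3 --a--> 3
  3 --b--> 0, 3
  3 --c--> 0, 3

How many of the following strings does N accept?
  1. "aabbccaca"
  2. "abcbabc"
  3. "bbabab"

3

"aabbccaca": accepted
"abcbabc": accepted
"bbabab": accepted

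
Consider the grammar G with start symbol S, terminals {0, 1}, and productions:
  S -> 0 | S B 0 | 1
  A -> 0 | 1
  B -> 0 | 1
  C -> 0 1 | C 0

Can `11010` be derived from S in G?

S ⇒ SB0 ⇒ SB0B0 ⇒ 1B0B0 ⇒ 110B0 ⇒ 11010

yes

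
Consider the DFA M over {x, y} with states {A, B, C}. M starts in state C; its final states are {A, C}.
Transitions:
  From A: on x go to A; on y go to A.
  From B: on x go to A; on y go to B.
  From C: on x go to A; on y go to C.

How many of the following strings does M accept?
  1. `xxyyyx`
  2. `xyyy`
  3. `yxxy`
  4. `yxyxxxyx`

`xxyyyx`: accepted
`xyyy`: accepted
`yxxy`: accepted
`yxyxxxyx`: accepted

4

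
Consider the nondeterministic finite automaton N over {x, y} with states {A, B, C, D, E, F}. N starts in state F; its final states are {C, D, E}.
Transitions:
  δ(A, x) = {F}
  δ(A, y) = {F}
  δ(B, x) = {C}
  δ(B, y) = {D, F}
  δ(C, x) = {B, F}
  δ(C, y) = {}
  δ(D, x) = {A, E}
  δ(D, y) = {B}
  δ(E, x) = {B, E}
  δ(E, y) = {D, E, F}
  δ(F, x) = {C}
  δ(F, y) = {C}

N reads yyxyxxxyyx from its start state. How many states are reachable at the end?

0

Start: {F}
read y: {C}
read y: {}
The reachable set is empty and stays empty for the remaining 8 symbols.
Final reachable set {} has 0 states.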